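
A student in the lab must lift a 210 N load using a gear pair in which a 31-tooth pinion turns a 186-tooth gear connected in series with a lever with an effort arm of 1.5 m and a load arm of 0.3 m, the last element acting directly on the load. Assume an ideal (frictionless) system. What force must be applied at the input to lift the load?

7 N

Gear pair MA = 186/31 = 6.
Lever MA = effort arm / load arm = 1.5/0.3 = 5.
Combined ideal MA = 6 × 5 = 30.
Effort = load / MA = 210 / 30 = 7 N.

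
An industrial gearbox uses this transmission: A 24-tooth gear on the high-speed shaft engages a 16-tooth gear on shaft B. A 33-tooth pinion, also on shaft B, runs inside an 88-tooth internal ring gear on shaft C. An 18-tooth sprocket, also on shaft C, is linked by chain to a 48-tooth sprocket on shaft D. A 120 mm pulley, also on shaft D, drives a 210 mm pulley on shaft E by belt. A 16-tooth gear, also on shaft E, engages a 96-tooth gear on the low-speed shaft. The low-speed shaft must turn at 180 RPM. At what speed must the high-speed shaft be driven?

Overall ratio R = 0.66667 × 2.6667 × 2.6667 × 1.75 × 6 = 49.778.
Required input speed = output speed × R = 180 × 49.778 = 8960 RPM.

8960 RPM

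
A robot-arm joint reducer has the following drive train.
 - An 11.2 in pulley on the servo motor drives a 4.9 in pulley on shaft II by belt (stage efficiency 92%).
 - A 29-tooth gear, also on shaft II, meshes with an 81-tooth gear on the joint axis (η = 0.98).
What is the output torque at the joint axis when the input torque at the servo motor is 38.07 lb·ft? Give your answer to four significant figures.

41.94 lb·ft

Belt: ratio = 4.9/11.2 = 0.4375; torque at shaft II = 38.07 × 0.4375 × 0.92 = 15.323 lb·ft.
Gear mesh: ratio = 81/29 = 2.7931; torque at the joint axis = 15.323 × 2.7931 × 0.98 = 41.943 lb·ft.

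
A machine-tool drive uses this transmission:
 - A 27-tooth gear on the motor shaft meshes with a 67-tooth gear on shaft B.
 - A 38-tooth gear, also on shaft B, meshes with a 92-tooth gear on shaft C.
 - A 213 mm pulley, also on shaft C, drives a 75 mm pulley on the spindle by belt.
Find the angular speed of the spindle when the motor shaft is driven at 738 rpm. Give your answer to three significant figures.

349 rpm

the motor shaft → shaft B (gear mesh, 67/27): 738 ÷ 2.4815 = 297.4 rpm
shaft B → shaft C (gear mesh, 92/38): 297.4 ÷ 2.4211 = 122.84 rpm
shaft C → the spindle (belt, 75/213): 122.84 ÷ 0.35211 = 348.87 rpm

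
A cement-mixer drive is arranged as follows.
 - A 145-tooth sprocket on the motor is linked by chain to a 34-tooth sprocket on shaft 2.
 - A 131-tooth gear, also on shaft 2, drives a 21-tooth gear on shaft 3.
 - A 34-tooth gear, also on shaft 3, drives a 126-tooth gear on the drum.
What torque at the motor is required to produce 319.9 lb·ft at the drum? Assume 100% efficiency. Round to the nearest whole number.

Overall ratio R = 0.23448 × 0.16031 × 3.7059 = 0.1393.
Input torque = output torque / R = 319.9 / 0.1393 = 2296.5 lb·ft.

2296 lb·ft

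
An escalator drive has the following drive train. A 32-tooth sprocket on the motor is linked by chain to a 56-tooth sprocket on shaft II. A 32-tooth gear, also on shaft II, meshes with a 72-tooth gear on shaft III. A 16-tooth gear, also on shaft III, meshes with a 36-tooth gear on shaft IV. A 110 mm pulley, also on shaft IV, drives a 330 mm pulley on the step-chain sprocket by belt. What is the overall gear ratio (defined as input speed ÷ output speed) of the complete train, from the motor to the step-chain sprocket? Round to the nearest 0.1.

Each stage contributes driven/driver: chain 56/32 = 1.75, gear mesh 72/32 = 2.25, gear mesh 36/16 = 2.25, belt 330/110 = 3.
Overall: 1.75 × 2.25 × 2.25 × 3 = 26.578.

26.6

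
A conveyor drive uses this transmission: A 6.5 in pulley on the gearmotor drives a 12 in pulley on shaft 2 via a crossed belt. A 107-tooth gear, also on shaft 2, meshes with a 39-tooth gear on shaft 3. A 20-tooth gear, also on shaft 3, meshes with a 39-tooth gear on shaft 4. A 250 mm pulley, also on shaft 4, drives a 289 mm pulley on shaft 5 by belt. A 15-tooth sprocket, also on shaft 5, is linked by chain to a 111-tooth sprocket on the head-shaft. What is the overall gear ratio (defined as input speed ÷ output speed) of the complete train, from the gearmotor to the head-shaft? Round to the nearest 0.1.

11.2

Each stage contributes driven/driver: belt 12/6.5 = 1.8462, gear mesh 39/107 = 0.36449, gear mesh 39/20 = 1.95, belt 289/250 = 1.156, chain 111/15 = 7.4.
Overall: 1.8462 × 0.36449 × 1.95 × 1.156 × 7.4 = 11.225.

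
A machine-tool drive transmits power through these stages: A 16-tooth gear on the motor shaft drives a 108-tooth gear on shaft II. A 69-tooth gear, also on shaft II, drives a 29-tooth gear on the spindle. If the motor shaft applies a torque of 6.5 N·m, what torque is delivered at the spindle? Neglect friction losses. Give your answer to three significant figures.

18.4 N·m

gear mesh 108/16 = 6.75 → τ = 6.5·6.75 = 43.875 N·m
gear mesh 29/69 = 0.42029 → τ = 43.875·0.42029 = 18.44 N·m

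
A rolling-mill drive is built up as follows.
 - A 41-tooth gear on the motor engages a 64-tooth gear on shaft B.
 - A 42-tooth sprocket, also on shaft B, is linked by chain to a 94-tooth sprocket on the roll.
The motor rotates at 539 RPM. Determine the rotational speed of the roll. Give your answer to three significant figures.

154 RPM

Gear mesh: ratio = 64/41 = 1.561, so shaft B turns at 539 / 1.561 = 345.3 RPM.
Chain: ratio = 94/42 = 2.2381, so the roll turns at 345.3 / 2.2381 = 154.28 RPM.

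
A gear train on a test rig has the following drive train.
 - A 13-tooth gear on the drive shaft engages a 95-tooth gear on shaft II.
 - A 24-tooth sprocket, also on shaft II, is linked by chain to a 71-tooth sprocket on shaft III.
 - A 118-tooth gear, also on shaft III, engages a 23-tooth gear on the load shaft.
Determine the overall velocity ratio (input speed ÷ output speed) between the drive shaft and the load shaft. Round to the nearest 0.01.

Each stage contributes driven/driver: gear mesh 95/13 = 7.3077, chain 71/24 = 2.9583, gear mesh 23/118 = 0.19492.
Overall: 7.3077 × 2.9583 × 0.19492 = 4.2138.

4.21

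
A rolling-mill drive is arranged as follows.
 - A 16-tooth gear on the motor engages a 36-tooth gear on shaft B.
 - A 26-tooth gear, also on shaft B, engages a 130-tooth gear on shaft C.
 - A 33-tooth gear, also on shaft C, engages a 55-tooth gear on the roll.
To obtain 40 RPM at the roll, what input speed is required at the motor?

750 RPM

Overall ratio R = 2.25 × 5 × 1.6667 = 18.75.
Required input speed = output speed × R = 40 × 18.75 = 750 RPM.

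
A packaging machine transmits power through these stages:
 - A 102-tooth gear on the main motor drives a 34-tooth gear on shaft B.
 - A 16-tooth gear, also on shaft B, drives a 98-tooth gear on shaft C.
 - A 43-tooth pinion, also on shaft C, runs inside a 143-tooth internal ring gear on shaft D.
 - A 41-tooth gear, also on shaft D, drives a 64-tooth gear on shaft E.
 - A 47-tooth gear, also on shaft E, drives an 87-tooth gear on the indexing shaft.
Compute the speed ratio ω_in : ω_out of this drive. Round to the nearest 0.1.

19.6

Each stage contributes driven/driver: gear mesh 34/102 = 0.33333, gear mesh 98/16 = 6.125, internal gear 143/43 = 3.3256, gear mesh 64/41 = 1.561, gear mesh 87/47 = 1.8511.
Overall: 0.33333 × 6.125 × 3.3256 × 1.561 × 1.8511 = 19.619.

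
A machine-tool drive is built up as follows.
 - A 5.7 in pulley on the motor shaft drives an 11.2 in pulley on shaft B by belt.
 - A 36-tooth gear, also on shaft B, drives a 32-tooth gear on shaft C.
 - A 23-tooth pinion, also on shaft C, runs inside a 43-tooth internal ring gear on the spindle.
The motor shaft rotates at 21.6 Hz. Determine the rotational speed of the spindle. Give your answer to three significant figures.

6.61 Hz

the motor shaft → shaft B (belt, 11.2/5.7): 21.6 ÷ 1.9649 = 10.993 Hz
shaft B → shaft C (gear mesh, 32/36): 10.993 ÷ 0.88889 = 12.367 Hz
shaft C → the spindle (internal gear, 43/23): 12.367 ÷ 1.8696 = 6.6149 Hz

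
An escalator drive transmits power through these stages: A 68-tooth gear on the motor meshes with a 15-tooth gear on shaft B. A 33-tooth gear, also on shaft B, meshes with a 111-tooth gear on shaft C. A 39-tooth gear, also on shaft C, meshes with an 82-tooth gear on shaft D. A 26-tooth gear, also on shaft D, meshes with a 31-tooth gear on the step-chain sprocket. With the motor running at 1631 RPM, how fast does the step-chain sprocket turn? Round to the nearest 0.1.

gear mesh 15/68 = 0.22059 → 1631/0.22059 = 7393.9 RPM
gear mesh 111/33 = 3.3636 → 7393.9/3.3636 = 2198.2 RPM
gear mesh 82/39 = 2.1026 → 2198.2/2.1026 = 1045.5 RPM
gear mesh 31/26 = 1.1923 → 1045.5/1.1923 = 876.85 RPM

876.8 RPM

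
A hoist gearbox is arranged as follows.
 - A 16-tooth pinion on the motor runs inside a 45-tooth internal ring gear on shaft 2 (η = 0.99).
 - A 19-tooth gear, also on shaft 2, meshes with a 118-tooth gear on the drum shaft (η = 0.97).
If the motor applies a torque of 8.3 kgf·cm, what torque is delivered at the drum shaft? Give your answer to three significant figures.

139 kgf·cm

After the internal gear (45/16): 8.3 × 2.8125 × 0.99 = 23.11 kgf·cm
After the gear mesh (118/19): 23.11 × 6.2105 × 0.97 = 139.22 kgf·cm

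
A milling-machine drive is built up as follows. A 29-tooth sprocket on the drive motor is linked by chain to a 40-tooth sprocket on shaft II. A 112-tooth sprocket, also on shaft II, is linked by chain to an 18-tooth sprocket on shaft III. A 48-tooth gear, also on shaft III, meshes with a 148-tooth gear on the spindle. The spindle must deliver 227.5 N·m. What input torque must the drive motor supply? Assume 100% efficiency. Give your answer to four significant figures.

332.8 N·m

Overall ratio R = 1.3793 × 0.16071 × 3.0833 = 0.6835.
Input torque = output torque / R = 227.5 / 0.6835 = 332.85 N·m.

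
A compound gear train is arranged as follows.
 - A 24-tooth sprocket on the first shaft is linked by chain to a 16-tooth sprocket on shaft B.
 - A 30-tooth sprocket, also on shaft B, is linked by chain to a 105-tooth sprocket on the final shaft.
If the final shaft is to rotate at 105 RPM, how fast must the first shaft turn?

245 RPM

Overall ratio R = 0.66667 × 3.5 = 2.3333.
Required input speed = output speed × R = 105 × 2.3333 = 245 RPM.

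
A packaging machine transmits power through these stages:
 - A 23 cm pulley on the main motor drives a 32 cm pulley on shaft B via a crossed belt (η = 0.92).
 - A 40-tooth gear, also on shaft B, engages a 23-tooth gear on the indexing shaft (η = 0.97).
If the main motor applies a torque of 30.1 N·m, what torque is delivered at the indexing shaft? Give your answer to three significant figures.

After the belt (32/23): 30.1 × 1.3913 × 0.92 = 38.528 N·m
After the gear mesh (23/40): 38.528 × 0.575 × 0.97 = 21.489 N·m

21.5 N·m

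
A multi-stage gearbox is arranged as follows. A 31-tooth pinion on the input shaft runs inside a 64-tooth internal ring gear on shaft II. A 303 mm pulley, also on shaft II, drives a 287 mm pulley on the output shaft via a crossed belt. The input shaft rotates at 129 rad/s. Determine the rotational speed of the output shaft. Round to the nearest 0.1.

internal gear 64/31 = 2.0645 → 129/2.0645 = 62.484 rad/s
belt 287/303 = 0.94719 → 62.484/0.94719 = 65.968 rad/s

66.0 rad/s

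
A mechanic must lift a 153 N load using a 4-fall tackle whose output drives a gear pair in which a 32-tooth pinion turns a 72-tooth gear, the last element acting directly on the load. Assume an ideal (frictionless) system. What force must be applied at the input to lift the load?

17 N

Block-and-tackle MA = number of supporting rope parts = 4.
Gear pair MA = 72/32 = 2.25.
Combined ideal MA = 4 × 2.25 = 9.
Effort = load / MA = 153 / 9 = 17 N.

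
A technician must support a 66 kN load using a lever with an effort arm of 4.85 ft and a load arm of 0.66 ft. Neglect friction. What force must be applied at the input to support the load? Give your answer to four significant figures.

8.981 kN

Lever MA = effort arm / load arm = 4.85/0.66 = 7.3485.
Effort = load / MA = 66 / 7.3485 = 8.9814 kN.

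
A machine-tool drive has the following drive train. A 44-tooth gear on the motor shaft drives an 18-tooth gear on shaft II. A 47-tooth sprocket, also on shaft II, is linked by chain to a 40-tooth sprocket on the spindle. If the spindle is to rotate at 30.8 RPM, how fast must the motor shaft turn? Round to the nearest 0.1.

10.7 RPM

Overall ratio R = 0.40909 × 0.85106 = 0.34816.
Required input speed = output speed × R = 30.8 × 0.34816 = 10.723 RPM.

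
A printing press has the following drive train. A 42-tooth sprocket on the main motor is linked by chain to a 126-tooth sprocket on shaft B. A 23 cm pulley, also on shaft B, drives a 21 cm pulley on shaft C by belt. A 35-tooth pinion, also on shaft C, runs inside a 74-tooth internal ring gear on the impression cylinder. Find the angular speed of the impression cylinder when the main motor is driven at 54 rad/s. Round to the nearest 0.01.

the main motor → shaft B (chain, 126/42): 54 ÷ 3 = 18 rad/s
shaft B → shaft C (belt, 21/23): 18 ÷ 0.91304 = 19.714 rad/s
shaft C → the impression cylinder (internal gear, 74/35): 19.714 ÷ 2.1143 = 9.3243 rad/s

9.32 rad/s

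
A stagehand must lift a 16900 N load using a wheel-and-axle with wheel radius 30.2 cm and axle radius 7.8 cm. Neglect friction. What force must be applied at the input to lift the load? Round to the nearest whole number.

Wheel-and-axle MA = R/r = 30.2/7.8 = 3.8718.
Effort = load / MA = 16900 / 3.8718 = 4364.9 N.

4365 N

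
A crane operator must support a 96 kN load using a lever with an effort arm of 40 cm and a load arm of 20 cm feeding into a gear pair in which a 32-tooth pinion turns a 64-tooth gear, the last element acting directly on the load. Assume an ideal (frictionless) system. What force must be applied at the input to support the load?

24 kN

Lever MA = effort arm / load arm = 40/20 = 2.
Gear pair MA = 64/32 = 2.
Combined ideal MA = 2 × 2 = 4.
Effort = load / MA = 96 / 4 = 24 kN.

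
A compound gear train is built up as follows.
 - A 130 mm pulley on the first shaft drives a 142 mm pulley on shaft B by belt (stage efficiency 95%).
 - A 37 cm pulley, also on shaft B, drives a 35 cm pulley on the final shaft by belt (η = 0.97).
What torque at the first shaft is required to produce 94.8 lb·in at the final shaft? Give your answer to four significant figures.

Overall ratio R = 1.0923 × 0.94595 = 1.0333; overall efficiency η = 0.95 × 0.97 = 0.9215.
Input torque = output torque / (R × η) = 94.8 / (1.0333 × 0.9215) = 99.564 lb·in.

99.56 lb·in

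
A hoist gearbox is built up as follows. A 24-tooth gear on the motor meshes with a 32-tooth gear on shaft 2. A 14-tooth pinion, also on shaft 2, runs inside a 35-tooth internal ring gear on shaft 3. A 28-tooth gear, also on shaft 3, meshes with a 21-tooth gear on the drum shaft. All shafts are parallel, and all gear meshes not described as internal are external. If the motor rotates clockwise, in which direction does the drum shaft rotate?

clockwise

the motor → shaft 2: external mesh, 1 reversal → CCW.
shaft 2 → shaft 3: internal mesh, same direction → CCW.
shaft 3 → the drum shaft: external mesh, 1 reversal → CW.
2 reversals in total — an even number — so the drum shaft turns the same way as the motor.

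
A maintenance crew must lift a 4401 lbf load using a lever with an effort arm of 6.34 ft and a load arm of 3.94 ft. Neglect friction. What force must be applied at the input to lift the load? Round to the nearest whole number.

Lever MA = effort arm / load arm = 6.34/3.94 = 1.6091.
Effort = load / MA = 4401 / 1.6091 = 2735 lbf.

2735 lbf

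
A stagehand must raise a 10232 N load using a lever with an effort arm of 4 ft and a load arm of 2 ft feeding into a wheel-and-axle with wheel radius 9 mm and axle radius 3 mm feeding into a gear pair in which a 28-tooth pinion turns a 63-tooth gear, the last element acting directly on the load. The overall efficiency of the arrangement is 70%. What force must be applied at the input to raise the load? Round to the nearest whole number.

1083 N

Lever MA = effort arm / load arm = 4/2 = 2.
Wheel-and-axle MA = R/r = 9/3 = 3.
Gear pair MA = 63/28 = 2.25.
Combined ideal MA = 2 × 3 × 2.25 = 13.5.
Actual MA = 13.5 × 0.70 = 9.45.
Effort = load / actual MA = 10232 / 9.45 = 1082.8 N.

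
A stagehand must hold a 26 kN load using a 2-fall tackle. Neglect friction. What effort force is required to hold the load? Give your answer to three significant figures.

13.0 kN

Block-and-tackle MA = number of supporting rope parts = 2.
Effort = load / MA = 26 / 2 = 13 kN.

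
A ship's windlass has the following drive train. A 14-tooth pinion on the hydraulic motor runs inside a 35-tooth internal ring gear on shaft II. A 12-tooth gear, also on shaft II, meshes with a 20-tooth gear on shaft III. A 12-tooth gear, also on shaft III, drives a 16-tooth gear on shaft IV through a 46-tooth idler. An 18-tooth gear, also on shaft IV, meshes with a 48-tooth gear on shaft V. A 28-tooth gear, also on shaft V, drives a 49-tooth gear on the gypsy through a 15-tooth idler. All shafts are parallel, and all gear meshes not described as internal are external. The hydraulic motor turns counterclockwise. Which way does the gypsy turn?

the hydraulic motor → shaft II: internal mesh, same direction → CCW.
shaft II → shaft III: external mesh, 1 reversal → CW.
shaft III → shaft IV: driver → idler → driven is 2 external meshes, 2 reversals → CW.
shaft IV → shaft V: external mesh, 1 reversal → CCW.
shaft V → the gypsy: driver → idler → driven is 2 external meshes, 2 reversals → CCW.
6 reversals in total — an even number — so the gypsy turns the same way as the hydraulic motor.

counterclockwise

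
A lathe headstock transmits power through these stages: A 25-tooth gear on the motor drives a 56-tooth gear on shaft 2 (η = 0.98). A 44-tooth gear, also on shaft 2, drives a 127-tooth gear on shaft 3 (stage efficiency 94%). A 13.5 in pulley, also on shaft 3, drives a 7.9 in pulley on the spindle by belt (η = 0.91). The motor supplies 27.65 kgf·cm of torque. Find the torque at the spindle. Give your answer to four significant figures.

After the gear mesh (56/25): 27.65 × 2.24 × 0.98 = 60.697 kgf·cm
After the gear mesh (127/44): 60.697 × 2.8864 × 0.94 = 164.68 kgf·cm
After the belt (7.9/13.5): 164.68 × 0.58519 × 0.91 = 87.697 kgf·cm

87.70 kgf·cm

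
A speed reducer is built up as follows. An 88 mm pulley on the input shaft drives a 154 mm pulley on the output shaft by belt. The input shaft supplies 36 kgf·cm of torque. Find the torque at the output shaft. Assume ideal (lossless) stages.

63 kgf·cm

After the belt (154/88): 36 × 1.75 = 63 kgf·cm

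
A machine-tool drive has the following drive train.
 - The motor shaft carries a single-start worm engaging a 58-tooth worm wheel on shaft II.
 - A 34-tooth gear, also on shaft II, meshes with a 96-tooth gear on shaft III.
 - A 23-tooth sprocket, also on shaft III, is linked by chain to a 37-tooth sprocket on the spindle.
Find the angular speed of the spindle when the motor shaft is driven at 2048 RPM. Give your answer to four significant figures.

worm 58/1 = 58 → 2048/58 = 35.31 RPM
gear mesh 96/34 = 2.8235 → 35.31/2.8235 = 12.506 RPM
chain 37/23 = 1.6087 → 12.506/1.6087 = 7.7738 RPM

7.774 RPM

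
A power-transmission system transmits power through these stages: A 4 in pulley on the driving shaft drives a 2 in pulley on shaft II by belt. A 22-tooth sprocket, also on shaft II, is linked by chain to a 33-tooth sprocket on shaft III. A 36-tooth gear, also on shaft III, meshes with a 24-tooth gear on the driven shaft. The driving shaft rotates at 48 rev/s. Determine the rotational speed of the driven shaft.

96 rev/s

Belt: ratio = 2/4 = 0.5, so shaft II turns at 48 / 0.5 = 96 rev/s.
Chain: ratio = 33/22 = 1.5, so shaft III turns at 96 / 1.5 = 64 rev/s.
Gear mesh: ratio = 24/36 = 0.66667, so the driven shaft turns at 64 / 0.66667 = 96 rev/s.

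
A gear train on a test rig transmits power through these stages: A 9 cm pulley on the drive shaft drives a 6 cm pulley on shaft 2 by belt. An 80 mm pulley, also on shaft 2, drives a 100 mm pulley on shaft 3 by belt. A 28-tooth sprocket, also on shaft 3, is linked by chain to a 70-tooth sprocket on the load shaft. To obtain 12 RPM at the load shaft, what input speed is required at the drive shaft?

Overall ratio R = 0.66667 × 1.25 × 2.5 = 2.0833.
Required input speed = output speed × R = 12 × 2.0833 = 25 RPM.

25 RPM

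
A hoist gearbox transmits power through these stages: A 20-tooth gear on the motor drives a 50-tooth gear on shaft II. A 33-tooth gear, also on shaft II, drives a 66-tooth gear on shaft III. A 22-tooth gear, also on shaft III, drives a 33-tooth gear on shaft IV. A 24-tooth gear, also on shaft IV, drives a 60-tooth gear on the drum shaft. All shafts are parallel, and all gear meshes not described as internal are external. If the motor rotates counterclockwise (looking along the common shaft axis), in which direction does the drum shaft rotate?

counterclockwise

the motor → shaft II: external mesh, 1 reversal → CW.
shaft II → shaft III: external mesh, 1 reversal → CCW.
shaft III → shaft IV: external mesh, 1 reversal → CW.
shaft IV → the drum shaft: external mesh, 1 reversal → CCW.
4 reversals in total — an even number — so the drum shaft turns the same way as the motor.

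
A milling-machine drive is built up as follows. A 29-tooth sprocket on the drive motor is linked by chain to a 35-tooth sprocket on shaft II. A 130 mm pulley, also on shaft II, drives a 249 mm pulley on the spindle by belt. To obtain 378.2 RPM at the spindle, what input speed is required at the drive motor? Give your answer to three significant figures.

Overall ratio R = 1.2069 × 1.9154 = 2.3117.
Required input speed = output speed × R = 378.2 × 2.3117 = 874.27 RPM.

874 RPM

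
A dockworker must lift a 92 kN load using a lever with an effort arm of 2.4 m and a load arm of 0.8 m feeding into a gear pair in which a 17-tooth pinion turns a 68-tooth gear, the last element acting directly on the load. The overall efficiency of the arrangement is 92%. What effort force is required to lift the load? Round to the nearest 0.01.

8.33 kN

Lever MA = effort arm / load arm = 2.4/0.8 = 3.
Gear pair MA = 68/17 = 4.
Combined ideal MA = 3 × 4 = 12.
Actual MA = 12 × 0.92 = 11.04.
Effort = load / actual MA = 92 / 11.04 = 8.3333 kN.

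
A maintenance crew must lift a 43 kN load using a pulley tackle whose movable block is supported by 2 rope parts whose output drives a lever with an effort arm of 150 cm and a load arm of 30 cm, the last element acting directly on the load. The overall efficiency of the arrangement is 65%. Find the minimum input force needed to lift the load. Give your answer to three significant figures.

Block-and-tackle MA = number of supporting rope parts = 2.
Lever MA = effort arm / load arm = 150/30 = 5.
Combined ideal MA = 2 × 5 = 10.
Actual MA = 10 × 0.65 = 6.5.
Effort = load / actual MA = 43 / 6.5 = 6.6154 kN.

6.62 kN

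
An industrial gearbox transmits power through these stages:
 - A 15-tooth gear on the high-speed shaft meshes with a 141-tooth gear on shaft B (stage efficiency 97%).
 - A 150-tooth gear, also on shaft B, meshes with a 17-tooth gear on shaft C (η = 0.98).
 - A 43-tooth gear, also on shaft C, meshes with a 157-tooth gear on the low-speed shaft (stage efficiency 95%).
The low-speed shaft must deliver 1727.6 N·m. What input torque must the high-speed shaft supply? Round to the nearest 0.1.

491.8 N·m

Overall ratio R = 9.4 × 0.11333 × 3.6512 = 3.8897; overall efficiency η = 0.97 × 0.98 × 0.95 = 0.9031.
Input torque = output torque / (R × η) = 1727.6 / (3.8897 × 0.9031) = 491.82 N·m.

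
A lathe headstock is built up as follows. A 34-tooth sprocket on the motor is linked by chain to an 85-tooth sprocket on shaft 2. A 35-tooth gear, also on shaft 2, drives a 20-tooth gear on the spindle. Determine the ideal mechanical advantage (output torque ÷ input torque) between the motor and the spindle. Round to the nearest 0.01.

Each stage contributes driven/driver: chain 85/34 = 2.5, gear mesh 20/35 = 0.57143.
Overall: 2.5 × 0.57143 = 1.4286.

1.43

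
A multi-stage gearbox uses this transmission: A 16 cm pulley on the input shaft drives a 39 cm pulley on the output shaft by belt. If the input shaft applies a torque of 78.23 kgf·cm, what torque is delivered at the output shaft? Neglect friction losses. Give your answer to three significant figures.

Belt: ratio = 39/16 = 2.4375; torque at the output shaft = 78.23 × 2.4375 = 190.69 kgf·cm.

191 kgf·cm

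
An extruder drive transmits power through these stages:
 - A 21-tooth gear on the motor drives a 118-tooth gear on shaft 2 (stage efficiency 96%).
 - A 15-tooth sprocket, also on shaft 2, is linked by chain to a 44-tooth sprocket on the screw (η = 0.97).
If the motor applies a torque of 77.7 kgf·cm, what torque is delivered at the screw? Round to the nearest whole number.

gear mesh 118/21 = 5.619 → τ = 77.7·5.619·0.96 = 419.14 kgf·cm
chain 44/15 = 2.9333 → τ = 419.14·2.9333·0.97 = 1192.6 kgf·cm

1193 kgf·cm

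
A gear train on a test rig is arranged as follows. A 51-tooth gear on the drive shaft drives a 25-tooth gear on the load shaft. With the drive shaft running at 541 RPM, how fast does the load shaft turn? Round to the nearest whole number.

Gear mesh: ratio = 25/51 = 0.4902, so the load shaft turns at 541 / 0.4902 = 1103.6 RPM.

1104 RPM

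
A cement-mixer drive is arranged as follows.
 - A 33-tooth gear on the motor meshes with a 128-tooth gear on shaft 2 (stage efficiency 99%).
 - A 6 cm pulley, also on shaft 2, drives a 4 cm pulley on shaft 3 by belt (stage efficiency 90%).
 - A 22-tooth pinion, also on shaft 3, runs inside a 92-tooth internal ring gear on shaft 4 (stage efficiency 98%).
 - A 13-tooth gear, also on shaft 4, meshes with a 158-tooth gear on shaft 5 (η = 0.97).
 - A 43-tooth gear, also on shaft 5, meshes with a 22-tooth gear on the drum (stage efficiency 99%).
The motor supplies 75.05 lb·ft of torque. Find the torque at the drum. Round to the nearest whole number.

4232 lb·ft

After the gear mesh (128/33): 75.05 × 3.8788 × 0.99 = 288.19 lb·ft
After the belt (4/6): 288.19 × 0.66667 × 0.90 = 172.92 lb·ft
After the internal gear (92/22): 172.92 × 4.1818 × 0.98 = 708.64 lb·ft
After the gear mesh (158/13): 708.64 × 12.154 × 0.97 = 8354.3 lb·ft
After the gear mesh (22/43): 8354.3 × 0.51163 × 0.99 = 4231.5 lb·ft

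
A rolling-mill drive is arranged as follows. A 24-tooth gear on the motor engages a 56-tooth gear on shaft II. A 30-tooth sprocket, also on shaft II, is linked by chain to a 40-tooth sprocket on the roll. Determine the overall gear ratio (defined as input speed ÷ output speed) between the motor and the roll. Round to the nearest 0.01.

Each stage contributes driven/driver: gear mesh 56/24 = 2.3333, chain 40/30 = 1.3333.
Overall: 2.3333 × 1.3333 = 3.1111.

3.11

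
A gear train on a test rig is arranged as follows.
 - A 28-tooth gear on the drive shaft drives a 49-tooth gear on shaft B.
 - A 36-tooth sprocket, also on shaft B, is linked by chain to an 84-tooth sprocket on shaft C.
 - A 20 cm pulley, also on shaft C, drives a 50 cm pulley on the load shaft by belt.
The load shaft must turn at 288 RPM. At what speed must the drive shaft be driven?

2940 RPM

Overall ratio R = 1.75 × 2.3333 × 2.5 = 10.208.
Required input speed = output speed × R = 288 × 10.208 = 2940 RPM.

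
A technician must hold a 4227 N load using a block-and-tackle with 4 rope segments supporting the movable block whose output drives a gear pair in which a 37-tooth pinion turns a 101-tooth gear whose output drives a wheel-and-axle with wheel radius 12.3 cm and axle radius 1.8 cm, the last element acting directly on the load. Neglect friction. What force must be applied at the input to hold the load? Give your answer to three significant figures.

56.7 N

Block-and-tackle MA = number of supporting rope parts = 4.
Gear pair MA = 101/37 = 2.7297.
Wheel-and-axle MA = R/r = 12.3/1.8 = 6.8333.
Combined ideal MA = 4 × 2.7297 × 6.8333 = 74.613.
Effort = load / MA = 4227 / 74.613 = 56.653 N.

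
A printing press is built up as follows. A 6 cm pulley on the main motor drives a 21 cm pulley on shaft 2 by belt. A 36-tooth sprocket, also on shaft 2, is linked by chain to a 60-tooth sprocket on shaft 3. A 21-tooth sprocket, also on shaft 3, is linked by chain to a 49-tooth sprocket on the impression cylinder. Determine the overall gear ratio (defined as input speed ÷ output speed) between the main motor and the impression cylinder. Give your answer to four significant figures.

13.61

Each stage contributes driven/driver: belt 21/6 = 3.5, chain 60/36 = 1.6667, chain 49/21 = 2.3333.
Overall: 3.5 × 1.6667 × 2.3333 = 13.611.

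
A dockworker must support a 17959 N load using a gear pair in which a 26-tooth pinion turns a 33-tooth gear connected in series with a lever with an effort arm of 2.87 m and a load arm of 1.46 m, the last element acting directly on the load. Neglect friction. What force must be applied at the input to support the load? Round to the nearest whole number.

7198 N

Gear pair MA = 33/26 = 1.2692.
Lever MA = effort arm / load arm = 2.87/1.46 = 1.9658.
Combined ideal MA = 1.2692 × 1.9658 = 2.495.
Effort = load / MA = 17959 / 2.495 = 7198 N.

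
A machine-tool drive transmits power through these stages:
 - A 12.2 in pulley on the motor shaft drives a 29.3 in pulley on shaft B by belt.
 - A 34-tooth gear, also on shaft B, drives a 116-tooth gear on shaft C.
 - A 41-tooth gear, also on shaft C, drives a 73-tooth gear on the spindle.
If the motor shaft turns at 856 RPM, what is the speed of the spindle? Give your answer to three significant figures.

the motor shaft → shaft B (belt, 29.3/12.2): 856 ÷ 2.4016 = 356.42 RPM
shaft B → shaft C (gear mesh, 116/34): 356.42 ÷ 3.4118 = 104.47 RPM
shaft C → the spindle (gear mesh, 73/41): 104.47 ÷ 1.7805 = 58.674 RPM

58.7 RPM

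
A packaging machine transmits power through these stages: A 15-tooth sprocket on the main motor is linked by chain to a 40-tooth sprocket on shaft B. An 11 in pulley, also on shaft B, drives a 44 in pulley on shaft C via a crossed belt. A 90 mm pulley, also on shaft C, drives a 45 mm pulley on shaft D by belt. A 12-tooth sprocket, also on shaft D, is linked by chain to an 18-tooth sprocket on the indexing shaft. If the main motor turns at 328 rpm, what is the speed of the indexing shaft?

the main motor → shaft B (chain, 40/15): 328 ÷ 2.6667 = 123 rpm
shaft B → shaft C (belt, 44/11): 123 ÷ 4 = 30.75 rpm
shaft C → shaft D (belt, 45/90): 30.75 ÷ 0.5 = 61.5 rpm
shaft D → the indexing shaft (chain, 18/12): 61.5 ÷ 1.5 = 41 rpm

41 rpm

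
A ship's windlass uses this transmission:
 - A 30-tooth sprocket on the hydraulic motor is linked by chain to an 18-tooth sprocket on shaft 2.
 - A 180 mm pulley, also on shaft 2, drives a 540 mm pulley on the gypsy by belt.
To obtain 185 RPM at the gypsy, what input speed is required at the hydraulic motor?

Overall ratio R = 0.6 × 3 = 1.8.
Required input speed = output speed × R = 185 × 1.8 = 333 RPM.

333 RPM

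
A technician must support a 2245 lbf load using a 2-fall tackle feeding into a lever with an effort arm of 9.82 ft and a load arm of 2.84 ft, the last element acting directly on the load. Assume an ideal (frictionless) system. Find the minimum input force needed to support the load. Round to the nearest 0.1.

Block-and-tackle MA = number of supporting rope parts = 2.
Lever MA = effort arm / load arm = 9.82/2.84 = 3.4577.
Combined ideal MA = 2 × 3.4577 = 6.9155.
Effort = load / MA = 2245 / 6.9155 = 324.63 lbf.

324.6 lbf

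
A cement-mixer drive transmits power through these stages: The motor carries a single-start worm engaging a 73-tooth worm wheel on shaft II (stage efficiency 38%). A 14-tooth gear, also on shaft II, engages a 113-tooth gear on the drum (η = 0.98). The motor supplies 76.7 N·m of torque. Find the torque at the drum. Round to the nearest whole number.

worm 73/1 = 73 → τ = 76.7·73·0.38 = 2127.7 N·m
gear mesh 113/14 = 8.0714 → τ = 2127.7·8.0714·0.98 = 16830 N·m

16830 N·m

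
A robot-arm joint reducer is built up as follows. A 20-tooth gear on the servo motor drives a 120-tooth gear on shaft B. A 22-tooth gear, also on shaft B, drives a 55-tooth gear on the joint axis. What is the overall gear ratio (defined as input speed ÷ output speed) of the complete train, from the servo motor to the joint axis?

15

Each stage contributes driven/driver: gear mesh 120/20 = 6, gear mesh 55/22 = 2.5.
Overall: 6 × 2.5 = 15.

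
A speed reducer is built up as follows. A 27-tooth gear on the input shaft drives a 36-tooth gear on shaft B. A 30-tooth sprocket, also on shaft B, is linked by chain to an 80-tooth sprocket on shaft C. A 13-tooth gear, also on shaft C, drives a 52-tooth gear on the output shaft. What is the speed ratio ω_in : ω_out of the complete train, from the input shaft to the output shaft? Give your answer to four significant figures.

14.22

Each stage contributes driven/driver: gear mesh 36/27 = 1.3333, chain 80/30 = 2.6667, gear mesh 52/13 = 4.
Overall: 1.3333 × 2.6667 × 4 = 14.222.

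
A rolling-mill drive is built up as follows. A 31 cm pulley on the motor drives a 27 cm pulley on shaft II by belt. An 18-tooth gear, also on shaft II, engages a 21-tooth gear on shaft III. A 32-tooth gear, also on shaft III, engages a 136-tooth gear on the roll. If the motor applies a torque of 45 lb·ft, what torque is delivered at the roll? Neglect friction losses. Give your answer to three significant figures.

194 lb·ft

belt 27/31 = 0.87097 → τ = 45·0.87097 = 39.194 lb·ft
gear mesh 21/18 = 1.1667 → τ = 39.194·1.1667 = 45.726 lb·ft
gear mesh 136/32 = 4.25 → τ = 45.726·4.25 = 194.33 lb·ft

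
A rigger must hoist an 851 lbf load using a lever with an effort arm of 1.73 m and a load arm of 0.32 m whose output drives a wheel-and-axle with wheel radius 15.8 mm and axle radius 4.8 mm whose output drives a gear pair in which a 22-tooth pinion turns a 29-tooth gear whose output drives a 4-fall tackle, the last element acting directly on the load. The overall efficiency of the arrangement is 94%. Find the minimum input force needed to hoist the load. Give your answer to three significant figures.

Lever MA = effort arm / load arm = 1.73/0.32 = 5.4062.
Wheel-and-axle MA = R/r = 15.8/4.8 = 3.2917.
Gear pair MA = 29/22 = 1.3182.
Block-and-tackle MA = number of supporting rope parts = 4.
Combined ideal MA = 5.4062 × 3.2917 × 1.3182 × 4 = 93.831.
Actual MA = 93.831 × 0.94 = 88.201.
Effort = load / actual MA = 851 / 88.201 = 9.6484 lbf.

9.65 lbf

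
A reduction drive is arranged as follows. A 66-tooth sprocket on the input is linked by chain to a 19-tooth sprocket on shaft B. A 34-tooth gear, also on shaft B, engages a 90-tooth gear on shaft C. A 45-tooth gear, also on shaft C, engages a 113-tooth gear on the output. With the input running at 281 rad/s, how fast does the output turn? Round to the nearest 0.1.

146.8 rad/s

Chain: ratio = 19/66 = 0.28788, so shaft B turns at 281 / 0.28788 = 976.11 rad/s.
Gear mesh: ratio = 90/34 = 2.6471, so shaft C turns at 976.11 / 2.6471 = 368.75 rad/s.
Gear mesh: ratio = 113/45 = 2.5111, so the output turns at 368.75 / 2.5111 = 146.85 rad/s.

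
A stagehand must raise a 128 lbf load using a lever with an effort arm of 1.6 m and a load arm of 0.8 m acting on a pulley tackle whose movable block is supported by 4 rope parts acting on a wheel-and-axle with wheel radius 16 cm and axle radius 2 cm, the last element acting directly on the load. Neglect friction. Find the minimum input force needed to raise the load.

Lever MA = effort arm / load arm = 1.6/0.8 = 2.
Block-and-tackle MA = number of supporting rope parts = 4.
Wheel-and-axle MA = R/r = 16/2 = 8.
Combined ideal MA = 2 × 4 × 8 = 64.
Effort = load / MA = 128 / 64 = 2 lbf.

2 lbf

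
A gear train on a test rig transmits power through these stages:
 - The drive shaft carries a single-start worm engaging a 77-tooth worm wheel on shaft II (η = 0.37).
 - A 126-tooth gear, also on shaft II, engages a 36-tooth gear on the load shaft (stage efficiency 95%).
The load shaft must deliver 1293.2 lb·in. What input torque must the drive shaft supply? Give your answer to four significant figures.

Overall ratio R = 77 × 0.28571 = 22; overall efficiency η = 0.37 × 0.95 = 0.3515.
Input torque = output torque / (R × η) = 1293.2 / (22 × 0.3515) = 167.23 lb·in.

167.2 lb·in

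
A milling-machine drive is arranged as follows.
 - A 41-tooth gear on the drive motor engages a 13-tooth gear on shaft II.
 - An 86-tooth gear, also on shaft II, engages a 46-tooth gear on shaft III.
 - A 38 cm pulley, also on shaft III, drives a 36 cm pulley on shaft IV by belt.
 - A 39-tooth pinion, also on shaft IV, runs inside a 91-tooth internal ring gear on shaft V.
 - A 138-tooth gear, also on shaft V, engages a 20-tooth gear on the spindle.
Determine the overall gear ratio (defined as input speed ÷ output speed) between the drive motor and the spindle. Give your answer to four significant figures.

0.05433

Each stage contributes driven/driver: gear mesh 13/41 = 0.31707, gear mesh 46/86 = 0.53488, belt 36/38 = 0.94737, internal gear 91/39 = 2.3333, gear mesh 20/138 = 0.14493.
Overall: 0.31707 × 0.53488 × 0.94737 × 2.3333 × 0.14493 = 0.054333.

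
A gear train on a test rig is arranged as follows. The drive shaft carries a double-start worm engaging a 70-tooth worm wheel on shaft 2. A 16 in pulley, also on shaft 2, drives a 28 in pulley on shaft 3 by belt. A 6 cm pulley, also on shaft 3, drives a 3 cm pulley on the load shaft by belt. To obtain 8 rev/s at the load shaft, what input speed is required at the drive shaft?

Overall ratio R = 35 × 1.75 × 0.5 = 30.625.
Required input speed = output speed × R = 8 × 30.625 = 245 rev/s.

245 rev/s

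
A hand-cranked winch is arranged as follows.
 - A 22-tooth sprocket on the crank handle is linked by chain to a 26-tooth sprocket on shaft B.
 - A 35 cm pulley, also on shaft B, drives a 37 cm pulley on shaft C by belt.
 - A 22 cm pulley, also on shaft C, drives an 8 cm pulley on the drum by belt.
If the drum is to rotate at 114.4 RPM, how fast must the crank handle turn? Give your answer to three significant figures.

52.0 RPM

Overall ratio R = 1.1818 × 1.0571 × 0.36364 = 0.45431.
Required input speed = output speed × R = 114.4 × 0.45431 = 51.973 RPM.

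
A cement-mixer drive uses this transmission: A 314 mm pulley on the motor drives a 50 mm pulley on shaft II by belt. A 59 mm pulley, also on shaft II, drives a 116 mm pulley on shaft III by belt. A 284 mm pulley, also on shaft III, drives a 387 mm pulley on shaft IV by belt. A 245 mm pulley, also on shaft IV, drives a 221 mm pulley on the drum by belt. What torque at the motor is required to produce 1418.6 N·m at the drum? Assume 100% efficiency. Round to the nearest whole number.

Overall ratio R = 0.15924 × 1.9661 × 1.3627 × 0.90204 = 0.38483.
Input torque = output torque / R = 1418.6 / 0.38483 = 3686.3 N·m.

3686 N·m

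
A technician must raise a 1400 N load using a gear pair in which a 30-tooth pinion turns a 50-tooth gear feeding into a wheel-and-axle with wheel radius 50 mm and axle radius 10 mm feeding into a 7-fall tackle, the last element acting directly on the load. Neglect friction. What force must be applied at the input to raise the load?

Gear pair MA = 50/30 = 1.6667.
Wheel-and-axle MA = R/r = 50/10 = 5.
Block-and-tackle MA = number of supporting rope parts = 7.
Combined ideal MA = 1.6667 × 5 × 7 = 58.333.
Effort = load / MA = 1400 / 58.333 = 24 N.

24 N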